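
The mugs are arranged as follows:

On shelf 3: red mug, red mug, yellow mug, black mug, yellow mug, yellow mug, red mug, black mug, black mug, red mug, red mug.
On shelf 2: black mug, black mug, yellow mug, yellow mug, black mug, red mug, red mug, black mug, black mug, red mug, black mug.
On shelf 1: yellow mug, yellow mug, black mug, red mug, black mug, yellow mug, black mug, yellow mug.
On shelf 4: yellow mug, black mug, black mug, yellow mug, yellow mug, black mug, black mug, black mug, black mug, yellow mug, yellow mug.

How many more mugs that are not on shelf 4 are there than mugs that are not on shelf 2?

mugs that are not on shelf 4: 30.
mugs that are not on shelf 2: 30.
30 − 30 = 0.

0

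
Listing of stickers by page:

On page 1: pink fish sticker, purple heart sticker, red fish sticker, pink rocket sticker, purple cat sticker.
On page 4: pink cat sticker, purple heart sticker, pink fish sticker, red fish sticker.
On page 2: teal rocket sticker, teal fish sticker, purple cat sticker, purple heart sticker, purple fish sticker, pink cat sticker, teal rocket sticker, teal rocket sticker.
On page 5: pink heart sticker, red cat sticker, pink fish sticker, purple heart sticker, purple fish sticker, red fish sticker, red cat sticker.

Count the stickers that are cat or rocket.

cat: 6; rocket: 4; together 6 + 4 = 10.

10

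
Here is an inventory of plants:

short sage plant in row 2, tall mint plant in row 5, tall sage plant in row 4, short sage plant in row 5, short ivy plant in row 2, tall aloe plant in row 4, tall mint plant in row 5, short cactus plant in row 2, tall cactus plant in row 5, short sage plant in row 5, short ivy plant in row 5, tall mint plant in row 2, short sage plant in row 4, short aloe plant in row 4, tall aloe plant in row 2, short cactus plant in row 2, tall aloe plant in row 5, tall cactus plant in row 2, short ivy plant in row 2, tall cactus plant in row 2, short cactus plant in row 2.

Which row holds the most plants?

Counts by row: row 2→10, row 5→7, row 4→4.
The maximum is 10, held uniquely by row 2.

row 2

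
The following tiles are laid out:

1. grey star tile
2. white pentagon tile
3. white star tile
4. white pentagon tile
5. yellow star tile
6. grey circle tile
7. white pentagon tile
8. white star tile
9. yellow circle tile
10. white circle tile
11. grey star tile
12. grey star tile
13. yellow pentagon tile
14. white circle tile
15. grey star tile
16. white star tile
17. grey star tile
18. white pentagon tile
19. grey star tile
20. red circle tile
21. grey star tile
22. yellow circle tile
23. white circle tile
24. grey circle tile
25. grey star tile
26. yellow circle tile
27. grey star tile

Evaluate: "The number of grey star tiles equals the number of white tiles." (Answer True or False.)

False

grey star tiles: 9.
white tiles: 10.
The claim requires 9 = 10, which does not hold.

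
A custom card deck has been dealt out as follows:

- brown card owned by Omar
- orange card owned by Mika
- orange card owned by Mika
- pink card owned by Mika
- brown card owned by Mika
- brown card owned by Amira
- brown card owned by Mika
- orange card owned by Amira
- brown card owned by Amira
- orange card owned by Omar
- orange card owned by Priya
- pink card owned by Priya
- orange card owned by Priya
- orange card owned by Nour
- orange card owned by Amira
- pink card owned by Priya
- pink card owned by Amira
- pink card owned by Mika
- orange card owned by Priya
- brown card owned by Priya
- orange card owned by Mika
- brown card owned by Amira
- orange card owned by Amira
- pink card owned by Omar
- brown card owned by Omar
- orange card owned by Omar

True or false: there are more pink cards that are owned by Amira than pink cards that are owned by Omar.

False

pink cards owned by Amira: 1.
pink cards owned by Omar: 1.
The claim requires 1 > 1, which does not hold.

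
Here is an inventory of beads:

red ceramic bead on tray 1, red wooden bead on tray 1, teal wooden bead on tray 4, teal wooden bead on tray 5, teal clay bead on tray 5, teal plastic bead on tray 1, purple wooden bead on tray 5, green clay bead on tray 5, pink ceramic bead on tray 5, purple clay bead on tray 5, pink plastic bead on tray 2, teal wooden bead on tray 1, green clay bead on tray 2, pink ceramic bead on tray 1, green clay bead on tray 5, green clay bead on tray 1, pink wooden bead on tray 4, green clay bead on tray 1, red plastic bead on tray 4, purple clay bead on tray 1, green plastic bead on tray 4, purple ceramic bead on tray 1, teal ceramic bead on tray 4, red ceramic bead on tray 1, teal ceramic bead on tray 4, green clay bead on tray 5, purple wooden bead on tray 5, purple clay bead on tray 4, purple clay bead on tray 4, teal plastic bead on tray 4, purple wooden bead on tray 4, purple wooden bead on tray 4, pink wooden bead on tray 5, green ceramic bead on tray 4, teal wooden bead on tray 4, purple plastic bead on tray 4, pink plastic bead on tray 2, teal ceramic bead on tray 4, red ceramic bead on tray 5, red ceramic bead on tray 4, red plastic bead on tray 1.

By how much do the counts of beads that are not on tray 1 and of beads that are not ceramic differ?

beads that are not on tray 1: 30. beads that are not ceramic: 30.
|30 − 30| = 30 − 30 = 0.

0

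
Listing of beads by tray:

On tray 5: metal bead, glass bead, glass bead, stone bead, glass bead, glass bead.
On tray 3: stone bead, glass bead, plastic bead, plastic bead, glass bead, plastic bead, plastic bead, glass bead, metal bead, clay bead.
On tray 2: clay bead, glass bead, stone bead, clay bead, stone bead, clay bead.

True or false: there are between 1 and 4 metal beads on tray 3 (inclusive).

True

metal beads on tray 3: 1.
The claim requires 1 ≤ 1 ≤ 4, which holds.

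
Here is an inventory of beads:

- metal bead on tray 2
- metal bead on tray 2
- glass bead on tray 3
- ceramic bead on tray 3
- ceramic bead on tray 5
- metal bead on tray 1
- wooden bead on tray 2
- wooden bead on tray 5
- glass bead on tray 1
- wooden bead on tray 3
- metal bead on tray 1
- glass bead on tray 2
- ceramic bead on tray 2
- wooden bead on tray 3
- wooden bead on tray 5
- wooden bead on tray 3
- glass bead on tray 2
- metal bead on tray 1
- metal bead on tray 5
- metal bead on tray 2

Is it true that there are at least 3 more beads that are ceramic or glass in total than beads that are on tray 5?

There are 7 beads that are ceramic or glass.
There are 4 beads on tray 5.
The claim requires 7 − 4 = 3 ≥ 3, which holds.

True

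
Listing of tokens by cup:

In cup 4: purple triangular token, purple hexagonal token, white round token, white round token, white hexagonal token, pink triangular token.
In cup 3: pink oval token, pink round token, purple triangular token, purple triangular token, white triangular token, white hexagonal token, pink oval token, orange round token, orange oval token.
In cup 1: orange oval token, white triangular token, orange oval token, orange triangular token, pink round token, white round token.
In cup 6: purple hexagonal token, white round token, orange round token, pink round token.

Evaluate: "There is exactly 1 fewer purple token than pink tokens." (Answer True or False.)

There are 5 purple tokens.
There are 6 pink tokens.
The claim requires 6 − 5 (= 1) to equal 1, which holds.

True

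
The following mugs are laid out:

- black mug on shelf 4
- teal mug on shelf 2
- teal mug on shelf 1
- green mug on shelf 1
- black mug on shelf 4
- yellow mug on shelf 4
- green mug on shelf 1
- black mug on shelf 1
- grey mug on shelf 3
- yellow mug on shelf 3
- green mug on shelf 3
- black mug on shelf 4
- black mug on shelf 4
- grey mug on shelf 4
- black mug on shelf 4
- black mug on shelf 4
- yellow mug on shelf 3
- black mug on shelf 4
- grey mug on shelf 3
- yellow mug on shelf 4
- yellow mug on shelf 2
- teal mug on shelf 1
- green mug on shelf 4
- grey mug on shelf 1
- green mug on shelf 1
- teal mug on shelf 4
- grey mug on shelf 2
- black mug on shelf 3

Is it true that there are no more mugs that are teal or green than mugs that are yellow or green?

True

There are 9 mugs that are teal or green.
There are 10 mugs that are yellow or green.
The claim requires 9 ≤ 10, which holds.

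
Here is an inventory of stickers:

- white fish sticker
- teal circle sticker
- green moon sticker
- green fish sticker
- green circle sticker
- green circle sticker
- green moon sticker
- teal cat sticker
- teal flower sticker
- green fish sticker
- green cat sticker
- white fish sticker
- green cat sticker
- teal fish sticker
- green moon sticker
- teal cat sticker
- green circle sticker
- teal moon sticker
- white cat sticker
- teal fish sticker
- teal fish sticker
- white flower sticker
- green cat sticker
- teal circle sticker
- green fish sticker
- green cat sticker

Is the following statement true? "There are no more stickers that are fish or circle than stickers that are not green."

True

stickers that are fish or circle: 13.
stickers that are not green: 13.
The claim requires 13 ≤ 13, which holds.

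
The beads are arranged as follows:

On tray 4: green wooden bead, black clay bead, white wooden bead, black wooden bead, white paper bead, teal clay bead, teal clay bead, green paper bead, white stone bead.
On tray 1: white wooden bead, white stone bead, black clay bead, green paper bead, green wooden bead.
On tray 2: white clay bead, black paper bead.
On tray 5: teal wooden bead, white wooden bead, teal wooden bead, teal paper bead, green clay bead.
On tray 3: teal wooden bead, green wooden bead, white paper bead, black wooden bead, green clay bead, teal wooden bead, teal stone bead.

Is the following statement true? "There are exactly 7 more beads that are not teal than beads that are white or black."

True

There are 20 beads that are not teal.
There are 13 beads that are white or black.
The claim requires 20 − 13 (= 7) to equal 7, which holds.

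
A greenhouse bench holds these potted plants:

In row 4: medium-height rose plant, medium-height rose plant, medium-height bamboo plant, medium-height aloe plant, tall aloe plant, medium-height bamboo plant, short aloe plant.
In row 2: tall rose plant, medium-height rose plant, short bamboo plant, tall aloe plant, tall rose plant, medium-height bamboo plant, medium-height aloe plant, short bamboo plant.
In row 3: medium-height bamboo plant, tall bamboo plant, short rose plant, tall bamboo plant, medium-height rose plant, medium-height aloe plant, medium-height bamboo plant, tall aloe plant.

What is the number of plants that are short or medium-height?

medium-height: 12; short: 4; together 12 + 4 = 16.

16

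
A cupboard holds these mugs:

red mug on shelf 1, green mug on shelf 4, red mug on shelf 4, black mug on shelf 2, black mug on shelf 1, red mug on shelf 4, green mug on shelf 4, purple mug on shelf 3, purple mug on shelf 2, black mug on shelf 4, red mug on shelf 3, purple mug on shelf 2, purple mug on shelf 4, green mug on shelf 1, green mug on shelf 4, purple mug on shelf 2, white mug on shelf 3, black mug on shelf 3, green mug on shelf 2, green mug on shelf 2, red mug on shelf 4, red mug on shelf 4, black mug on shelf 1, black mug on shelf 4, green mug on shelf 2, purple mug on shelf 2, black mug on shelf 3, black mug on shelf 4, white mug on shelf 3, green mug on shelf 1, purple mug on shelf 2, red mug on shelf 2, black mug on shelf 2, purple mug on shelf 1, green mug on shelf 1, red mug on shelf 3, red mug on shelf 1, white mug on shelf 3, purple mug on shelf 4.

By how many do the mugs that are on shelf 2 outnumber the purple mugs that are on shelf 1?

mugs on shelf 2: 11.
purple mugs on shelf 1: 1.
11 − 1 = 10.

10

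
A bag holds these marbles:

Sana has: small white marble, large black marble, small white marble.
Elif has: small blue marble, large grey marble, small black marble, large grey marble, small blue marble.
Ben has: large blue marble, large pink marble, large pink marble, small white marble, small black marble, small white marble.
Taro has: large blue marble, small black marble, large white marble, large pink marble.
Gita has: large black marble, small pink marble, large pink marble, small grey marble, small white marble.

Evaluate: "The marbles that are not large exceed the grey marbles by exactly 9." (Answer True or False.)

There are 12 marbles that are not large.
There are 3 grey marbles.
The claim requires 12 − 3 (= 9) to equal 9, which holds.

True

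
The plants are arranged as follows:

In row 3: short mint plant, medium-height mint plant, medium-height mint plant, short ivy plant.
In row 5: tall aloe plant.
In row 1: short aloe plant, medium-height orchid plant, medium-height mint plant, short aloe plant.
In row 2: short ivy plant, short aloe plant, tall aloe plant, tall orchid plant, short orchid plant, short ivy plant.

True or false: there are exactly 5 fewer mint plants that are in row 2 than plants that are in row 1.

False

mint plants in row 2: 0.
plants in row 1: 4.
The claim requires 4 − 0 (= 4) to equal 5, which does not hold.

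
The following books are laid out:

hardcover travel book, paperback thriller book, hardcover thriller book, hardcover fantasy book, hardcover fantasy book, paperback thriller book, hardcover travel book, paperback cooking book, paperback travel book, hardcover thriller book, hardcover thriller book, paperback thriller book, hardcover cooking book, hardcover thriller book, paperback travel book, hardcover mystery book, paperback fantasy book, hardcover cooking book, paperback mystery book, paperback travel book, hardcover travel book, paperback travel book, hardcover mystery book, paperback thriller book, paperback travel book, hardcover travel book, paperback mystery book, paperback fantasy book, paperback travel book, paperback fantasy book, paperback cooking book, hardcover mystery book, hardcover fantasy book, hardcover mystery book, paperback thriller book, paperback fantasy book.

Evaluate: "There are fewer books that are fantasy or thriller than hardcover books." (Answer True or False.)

There are 16 books that are fantasy or thriller.
There are 17 hardcover books.
The claim requires 16 < 17, which holds.

True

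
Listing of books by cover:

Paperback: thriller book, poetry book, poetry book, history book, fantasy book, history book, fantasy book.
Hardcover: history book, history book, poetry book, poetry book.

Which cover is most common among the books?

Counts by cover: paperback 7, hardcover 4.
The maximum is 7, held uniquely by paperback.

paperback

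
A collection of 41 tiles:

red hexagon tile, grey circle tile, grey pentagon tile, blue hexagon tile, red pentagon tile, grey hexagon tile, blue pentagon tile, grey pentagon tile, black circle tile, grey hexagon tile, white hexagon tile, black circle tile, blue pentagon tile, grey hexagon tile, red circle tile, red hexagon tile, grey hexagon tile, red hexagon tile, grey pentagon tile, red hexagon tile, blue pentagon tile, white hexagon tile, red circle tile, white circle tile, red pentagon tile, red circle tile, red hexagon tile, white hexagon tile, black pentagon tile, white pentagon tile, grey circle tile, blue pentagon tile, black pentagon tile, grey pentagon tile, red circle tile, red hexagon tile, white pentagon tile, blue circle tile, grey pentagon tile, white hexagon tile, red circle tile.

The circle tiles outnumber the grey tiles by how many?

0

circle tiles: 11.
grey tiles: 11.
11 − 11 = 0.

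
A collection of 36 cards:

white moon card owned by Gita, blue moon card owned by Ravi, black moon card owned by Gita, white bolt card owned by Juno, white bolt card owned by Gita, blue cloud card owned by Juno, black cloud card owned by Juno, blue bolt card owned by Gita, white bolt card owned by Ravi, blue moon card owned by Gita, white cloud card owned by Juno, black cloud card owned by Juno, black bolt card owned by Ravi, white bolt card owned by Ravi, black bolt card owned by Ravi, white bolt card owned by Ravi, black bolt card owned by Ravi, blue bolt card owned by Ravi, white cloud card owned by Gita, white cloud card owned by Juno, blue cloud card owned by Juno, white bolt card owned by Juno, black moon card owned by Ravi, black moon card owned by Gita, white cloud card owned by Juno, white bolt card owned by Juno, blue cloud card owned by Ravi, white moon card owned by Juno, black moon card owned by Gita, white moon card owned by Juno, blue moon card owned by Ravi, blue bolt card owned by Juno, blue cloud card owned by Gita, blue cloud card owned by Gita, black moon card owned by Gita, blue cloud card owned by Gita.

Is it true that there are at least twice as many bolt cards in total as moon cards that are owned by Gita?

|bolt cards| = 13.
|moon cards owned by Gita| = 6.
The claim requires 13 ≥ 2 × 6 = 12, which holds.

True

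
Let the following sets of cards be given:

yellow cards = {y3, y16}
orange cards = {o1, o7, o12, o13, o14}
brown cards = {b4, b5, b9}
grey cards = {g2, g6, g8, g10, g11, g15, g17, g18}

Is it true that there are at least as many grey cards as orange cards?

True

|grey cards| = 8.
|orange cards| = 5.
The claim requires 8 ≥ 5, which holds.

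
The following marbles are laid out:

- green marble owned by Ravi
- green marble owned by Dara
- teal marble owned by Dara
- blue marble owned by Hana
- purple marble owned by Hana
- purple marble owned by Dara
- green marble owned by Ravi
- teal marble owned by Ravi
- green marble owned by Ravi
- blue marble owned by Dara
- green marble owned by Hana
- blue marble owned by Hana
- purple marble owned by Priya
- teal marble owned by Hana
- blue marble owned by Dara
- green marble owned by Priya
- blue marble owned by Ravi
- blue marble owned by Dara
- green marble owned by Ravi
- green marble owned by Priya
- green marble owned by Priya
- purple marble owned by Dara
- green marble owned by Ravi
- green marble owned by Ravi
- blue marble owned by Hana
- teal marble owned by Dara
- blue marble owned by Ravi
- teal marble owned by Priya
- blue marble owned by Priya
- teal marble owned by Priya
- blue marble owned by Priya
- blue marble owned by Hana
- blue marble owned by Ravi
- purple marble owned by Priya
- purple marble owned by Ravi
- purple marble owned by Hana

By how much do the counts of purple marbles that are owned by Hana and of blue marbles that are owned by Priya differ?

purple marbles owned by Hana: 2. blue marbles owned by Priya: 2.
|2 − 2| = 2 − 2 = 0.

0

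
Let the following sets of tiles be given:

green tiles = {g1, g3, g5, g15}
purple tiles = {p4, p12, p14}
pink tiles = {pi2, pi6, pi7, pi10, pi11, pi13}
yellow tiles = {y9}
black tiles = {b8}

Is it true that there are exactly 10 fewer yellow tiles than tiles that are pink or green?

yellow tiles: 1.
tiles that are pink or green: 10.
The claim requires 10 − 1 (= 9) to equal 10, which does not hold.

False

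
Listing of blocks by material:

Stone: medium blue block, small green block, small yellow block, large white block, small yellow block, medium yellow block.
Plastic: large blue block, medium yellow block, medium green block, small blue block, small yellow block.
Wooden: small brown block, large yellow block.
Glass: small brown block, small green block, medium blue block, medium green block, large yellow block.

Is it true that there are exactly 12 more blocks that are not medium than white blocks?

False

|blocks that are not medium| = 12.
|white blocks| = 1.
The claim requires 12 − 1 (= 11) to equal 12, which does not hold.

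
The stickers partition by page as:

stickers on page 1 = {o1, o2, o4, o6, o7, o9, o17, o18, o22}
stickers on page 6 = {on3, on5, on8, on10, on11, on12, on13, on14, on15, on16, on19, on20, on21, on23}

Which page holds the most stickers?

Counts by page: page 6→14, page 1→9.
The maximum is 14, held uniquely by page 6.

page 6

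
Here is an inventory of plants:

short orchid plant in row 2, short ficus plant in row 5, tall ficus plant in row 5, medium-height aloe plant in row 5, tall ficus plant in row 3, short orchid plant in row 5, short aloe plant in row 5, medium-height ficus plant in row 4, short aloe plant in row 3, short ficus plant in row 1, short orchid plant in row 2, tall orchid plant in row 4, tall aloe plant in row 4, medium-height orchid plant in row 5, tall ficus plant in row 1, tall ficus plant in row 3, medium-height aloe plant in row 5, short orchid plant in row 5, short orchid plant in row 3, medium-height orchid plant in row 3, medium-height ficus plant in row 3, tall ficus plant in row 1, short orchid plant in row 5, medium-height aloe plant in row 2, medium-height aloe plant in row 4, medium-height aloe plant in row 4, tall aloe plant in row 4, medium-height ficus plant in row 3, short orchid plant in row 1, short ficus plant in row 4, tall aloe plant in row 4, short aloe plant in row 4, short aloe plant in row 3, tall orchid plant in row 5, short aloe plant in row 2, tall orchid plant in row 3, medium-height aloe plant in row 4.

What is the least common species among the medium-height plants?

Counts by species (restricted to medium-height plants): aloe 6, ficus 3, orchid 2.
The minimum is 2, held uniquely by orchid.

orchid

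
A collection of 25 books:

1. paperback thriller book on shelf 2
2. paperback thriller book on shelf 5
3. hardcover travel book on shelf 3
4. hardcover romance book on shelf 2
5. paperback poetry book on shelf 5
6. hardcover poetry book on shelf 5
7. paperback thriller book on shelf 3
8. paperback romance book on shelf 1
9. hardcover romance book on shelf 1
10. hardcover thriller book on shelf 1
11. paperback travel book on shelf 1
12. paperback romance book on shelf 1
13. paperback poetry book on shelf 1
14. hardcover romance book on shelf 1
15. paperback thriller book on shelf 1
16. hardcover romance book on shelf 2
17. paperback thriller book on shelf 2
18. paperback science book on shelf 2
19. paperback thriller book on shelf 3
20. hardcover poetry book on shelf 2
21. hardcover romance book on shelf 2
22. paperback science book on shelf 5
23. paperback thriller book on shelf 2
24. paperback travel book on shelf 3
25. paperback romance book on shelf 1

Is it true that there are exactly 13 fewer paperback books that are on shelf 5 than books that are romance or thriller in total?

paperback books on shelf 5: 3.
books that are romance or thriller: 16.
The claim requires 16 − 3 (= 13) to equal 13, which holds.

True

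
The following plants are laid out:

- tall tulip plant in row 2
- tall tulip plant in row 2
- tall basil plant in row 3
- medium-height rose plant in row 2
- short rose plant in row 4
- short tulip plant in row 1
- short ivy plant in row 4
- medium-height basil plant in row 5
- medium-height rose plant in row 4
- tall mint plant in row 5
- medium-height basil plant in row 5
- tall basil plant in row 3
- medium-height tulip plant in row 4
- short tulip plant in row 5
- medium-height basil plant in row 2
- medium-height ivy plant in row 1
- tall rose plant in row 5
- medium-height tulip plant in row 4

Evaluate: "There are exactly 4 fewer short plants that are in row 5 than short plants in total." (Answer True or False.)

|short plants in row 5| = 1.
|short plants| = 4.
The claim requires 4 − 1 (= 3) to equal 4, which does not hold.

False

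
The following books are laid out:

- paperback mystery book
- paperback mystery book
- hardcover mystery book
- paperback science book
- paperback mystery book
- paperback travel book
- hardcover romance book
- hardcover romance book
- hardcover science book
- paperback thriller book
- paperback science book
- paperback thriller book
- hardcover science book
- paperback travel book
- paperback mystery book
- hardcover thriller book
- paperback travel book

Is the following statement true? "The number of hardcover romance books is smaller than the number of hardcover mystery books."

False

|hardcover romance books| = 2.
|hardcover mystery books| = 1.
The claim requires 2 < 1, which does not hold.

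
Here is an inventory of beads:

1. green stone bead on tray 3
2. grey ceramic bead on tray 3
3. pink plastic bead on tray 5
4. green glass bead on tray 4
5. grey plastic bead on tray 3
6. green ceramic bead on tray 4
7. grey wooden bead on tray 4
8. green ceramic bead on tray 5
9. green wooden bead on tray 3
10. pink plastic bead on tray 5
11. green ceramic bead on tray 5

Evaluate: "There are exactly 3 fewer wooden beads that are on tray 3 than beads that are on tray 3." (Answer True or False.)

True

wooden beads on tray 3: 1.
beads on tray 3: 4.
The claim requires 4 − 1 (= 3) to equal 3, which holds.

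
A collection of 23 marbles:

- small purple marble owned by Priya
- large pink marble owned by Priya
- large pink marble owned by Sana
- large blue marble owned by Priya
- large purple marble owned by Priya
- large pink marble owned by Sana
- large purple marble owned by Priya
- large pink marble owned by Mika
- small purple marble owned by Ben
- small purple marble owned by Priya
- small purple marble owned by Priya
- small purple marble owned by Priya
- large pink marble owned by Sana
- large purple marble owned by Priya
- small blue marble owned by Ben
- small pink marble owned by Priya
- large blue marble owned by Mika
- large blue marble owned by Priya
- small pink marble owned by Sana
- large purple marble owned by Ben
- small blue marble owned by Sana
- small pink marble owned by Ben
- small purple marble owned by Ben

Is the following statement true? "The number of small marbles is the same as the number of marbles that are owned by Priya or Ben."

There are 11 small marbles.
Count of marbles owned by Priya or Ben: 16.
The claim requires 11 = 16, which does not hold.

False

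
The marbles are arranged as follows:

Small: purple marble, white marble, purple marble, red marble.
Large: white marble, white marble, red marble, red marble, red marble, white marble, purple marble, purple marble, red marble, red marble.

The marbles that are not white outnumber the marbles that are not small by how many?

0

marbles that are not white: 10.
marbles that are not small: 10.
10 − 10 = 0.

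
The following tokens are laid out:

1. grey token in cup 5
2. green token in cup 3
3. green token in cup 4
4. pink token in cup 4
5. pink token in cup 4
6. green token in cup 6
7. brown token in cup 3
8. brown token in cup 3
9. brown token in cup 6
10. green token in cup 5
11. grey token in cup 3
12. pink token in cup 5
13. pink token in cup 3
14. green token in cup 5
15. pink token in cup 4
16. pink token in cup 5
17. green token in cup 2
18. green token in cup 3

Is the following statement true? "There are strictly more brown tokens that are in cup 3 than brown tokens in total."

There are 2 brown tokens in cup 3.
There are 3 brown tokens.
The claim requires 2 > 3, which does not hold.

False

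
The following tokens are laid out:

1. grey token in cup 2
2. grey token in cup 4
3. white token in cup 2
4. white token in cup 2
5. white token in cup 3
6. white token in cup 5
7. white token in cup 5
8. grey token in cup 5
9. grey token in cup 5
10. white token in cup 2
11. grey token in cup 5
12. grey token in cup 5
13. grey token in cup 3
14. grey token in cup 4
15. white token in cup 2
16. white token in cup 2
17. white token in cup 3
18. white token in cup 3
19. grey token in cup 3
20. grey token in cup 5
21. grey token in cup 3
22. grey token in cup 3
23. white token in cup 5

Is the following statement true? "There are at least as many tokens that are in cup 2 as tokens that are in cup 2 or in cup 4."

False

There are 6 tokens in cup 2.
There are 8 tokens in cup 2 or in cup 4.
The claim requires 6 ≥ 8, which does not hold.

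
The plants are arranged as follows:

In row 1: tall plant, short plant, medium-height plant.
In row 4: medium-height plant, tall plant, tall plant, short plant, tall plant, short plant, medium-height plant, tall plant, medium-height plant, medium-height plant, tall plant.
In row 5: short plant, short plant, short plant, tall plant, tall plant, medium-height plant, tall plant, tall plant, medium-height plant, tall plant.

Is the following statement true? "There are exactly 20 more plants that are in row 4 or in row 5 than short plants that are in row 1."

|plants in row 4 or in row 5| = 21.
|short plants in row 1| = 1.
The claim requires 21 − 1 (= 20) to equal 20, which holds.

True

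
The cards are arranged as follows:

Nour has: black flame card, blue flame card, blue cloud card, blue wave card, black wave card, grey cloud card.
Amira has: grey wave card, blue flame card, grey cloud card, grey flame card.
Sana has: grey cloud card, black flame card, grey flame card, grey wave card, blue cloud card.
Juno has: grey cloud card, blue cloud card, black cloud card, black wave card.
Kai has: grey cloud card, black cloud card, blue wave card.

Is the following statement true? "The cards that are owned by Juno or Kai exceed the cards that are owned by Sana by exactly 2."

cards owned by Juno or Kai: 7.
cards owned by Sana: 5.
The claim requires 7 − 5 (= 2) to equal 2, which holds.

True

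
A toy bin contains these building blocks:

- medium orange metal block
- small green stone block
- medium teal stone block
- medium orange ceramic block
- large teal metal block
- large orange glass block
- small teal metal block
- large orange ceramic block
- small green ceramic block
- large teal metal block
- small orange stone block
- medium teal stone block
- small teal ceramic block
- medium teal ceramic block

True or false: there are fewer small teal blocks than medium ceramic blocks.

small teal blocks: 2.
medium ceramic blocks: 2.
The claim requires 2 < 2, which does not hold.

False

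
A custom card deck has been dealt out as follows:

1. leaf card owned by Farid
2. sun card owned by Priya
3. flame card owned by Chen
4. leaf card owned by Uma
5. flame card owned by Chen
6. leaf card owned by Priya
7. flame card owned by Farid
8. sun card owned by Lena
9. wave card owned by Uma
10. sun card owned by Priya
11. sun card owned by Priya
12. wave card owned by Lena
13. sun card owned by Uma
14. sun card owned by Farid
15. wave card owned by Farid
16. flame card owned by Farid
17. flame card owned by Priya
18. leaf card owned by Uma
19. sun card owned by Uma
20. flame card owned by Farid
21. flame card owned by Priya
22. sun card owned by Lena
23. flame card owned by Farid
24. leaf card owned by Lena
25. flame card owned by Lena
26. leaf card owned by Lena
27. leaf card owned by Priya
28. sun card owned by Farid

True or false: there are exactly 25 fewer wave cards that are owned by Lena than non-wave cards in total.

Count of wave cards owned by Lena: 1.
There are 25 non-wave cards.
The claim requires 25 − 1 (= 24) to equal 25, which does not hold.

False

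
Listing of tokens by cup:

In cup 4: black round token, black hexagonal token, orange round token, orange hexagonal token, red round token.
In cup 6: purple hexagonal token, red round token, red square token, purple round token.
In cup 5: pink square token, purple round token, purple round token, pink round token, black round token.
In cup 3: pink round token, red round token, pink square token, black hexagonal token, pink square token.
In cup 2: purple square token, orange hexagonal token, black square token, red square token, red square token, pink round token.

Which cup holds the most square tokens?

cup 2

Counts by cup (restricted to square tokens): cup 2→4, cup 3→2, cup 5→1, cup 6→1, cup 4→0.
The maximum is 4, held uniquely by cup 2.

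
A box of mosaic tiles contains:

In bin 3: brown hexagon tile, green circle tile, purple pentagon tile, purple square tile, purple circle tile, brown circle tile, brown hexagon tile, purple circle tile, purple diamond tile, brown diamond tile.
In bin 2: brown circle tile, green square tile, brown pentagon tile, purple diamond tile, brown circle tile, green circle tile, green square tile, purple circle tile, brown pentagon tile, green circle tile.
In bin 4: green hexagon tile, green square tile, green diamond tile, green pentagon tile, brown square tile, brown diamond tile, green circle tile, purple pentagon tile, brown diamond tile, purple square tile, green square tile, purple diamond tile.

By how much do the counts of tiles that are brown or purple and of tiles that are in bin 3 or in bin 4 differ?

1

tiles that are brown or purple: 21. tiles in bin 3 or in bin 4: 22.
|21 − 22| = 22 − 21 = 1.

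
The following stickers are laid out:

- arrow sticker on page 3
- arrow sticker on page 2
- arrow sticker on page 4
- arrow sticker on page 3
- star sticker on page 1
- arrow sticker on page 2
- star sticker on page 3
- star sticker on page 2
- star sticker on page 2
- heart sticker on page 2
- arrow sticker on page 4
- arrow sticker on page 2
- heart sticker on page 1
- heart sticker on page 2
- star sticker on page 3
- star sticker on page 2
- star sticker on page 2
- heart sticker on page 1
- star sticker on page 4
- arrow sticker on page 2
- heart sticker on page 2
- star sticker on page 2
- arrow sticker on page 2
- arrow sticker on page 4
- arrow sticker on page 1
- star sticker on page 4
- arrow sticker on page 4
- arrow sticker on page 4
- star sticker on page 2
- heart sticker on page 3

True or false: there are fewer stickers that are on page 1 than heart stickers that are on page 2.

There are 4 stickers on page 1.
There are 3 heart stickers on page 2.
The claim requires 4 < 3, which does not hold.

False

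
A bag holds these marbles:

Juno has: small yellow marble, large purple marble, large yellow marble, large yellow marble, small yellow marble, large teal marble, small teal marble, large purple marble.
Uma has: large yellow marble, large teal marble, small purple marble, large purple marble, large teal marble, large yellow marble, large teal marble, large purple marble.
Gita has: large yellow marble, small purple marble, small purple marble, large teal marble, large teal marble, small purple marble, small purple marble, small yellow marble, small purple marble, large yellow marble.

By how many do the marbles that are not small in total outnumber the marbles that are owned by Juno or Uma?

marbles that are not small: 16.
marbles owned by Juno or Uma: 16.
16 − 16 = 0.

0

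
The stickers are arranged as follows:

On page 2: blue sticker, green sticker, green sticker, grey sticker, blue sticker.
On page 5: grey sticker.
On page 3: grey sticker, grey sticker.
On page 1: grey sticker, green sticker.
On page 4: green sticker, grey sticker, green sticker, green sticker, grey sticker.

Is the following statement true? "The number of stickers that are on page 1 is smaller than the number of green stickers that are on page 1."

There are 2 stickers on page 1.
There is 1 green sticker on page 1.
The claim requires 2 < 1, which does not hold.

False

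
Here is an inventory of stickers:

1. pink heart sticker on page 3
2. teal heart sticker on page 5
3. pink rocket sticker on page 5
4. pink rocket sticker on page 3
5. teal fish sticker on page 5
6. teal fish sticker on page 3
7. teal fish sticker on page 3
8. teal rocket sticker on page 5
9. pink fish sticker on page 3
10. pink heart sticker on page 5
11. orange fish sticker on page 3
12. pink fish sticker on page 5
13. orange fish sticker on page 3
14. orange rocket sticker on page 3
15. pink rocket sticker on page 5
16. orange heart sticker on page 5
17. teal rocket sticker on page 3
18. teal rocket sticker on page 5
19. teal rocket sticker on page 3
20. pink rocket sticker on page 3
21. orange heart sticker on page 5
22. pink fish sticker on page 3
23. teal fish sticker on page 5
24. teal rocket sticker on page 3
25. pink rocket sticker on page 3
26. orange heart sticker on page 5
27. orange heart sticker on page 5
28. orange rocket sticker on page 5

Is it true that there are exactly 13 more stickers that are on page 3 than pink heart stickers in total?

False

|stickers on page 3| = 14.
|pink heart stickers| = 2.
The claim requires 14 − 2 (= 12) to equal 13, which does not hold.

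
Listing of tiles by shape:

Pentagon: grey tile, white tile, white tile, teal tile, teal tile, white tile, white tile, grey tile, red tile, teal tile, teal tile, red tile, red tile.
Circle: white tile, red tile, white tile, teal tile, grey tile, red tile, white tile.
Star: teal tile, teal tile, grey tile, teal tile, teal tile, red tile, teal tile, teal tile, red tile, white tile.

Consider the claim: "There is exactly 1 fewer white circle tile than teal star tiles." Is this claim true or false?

False

There are 3 white circle tiles.
There are 6 teal star tiles.
The claim requires 6 − 3 (= 3) to equal 1, which does not hold.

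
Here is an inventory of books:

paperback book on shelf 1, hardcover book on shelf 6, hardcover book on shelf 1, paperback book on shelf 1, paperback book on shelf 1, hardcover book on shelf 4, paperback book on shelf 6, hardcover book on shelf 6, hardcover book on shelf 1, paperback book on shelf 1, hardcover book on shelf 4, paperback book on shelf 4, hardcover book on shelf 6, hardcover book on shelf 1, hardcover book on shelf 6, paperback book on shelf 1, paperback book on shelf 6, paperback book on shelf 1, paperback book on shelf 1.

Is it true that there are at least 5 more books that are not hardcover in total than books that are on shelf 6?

False

There are 10 books that are not hardcover.
There are 6 books on shelf 6.
The claim requires 10 − 6 = 4 ≥ 5, which does not hold.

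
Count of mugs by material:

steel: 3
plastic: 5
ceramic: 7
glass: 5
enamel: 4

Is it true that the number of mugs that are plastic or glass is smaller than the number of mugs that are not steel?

True

There are 10 mugs that are plastic or glass.
There are 21 mugs that are not steel.
The claim requires 10 < 21, which holds.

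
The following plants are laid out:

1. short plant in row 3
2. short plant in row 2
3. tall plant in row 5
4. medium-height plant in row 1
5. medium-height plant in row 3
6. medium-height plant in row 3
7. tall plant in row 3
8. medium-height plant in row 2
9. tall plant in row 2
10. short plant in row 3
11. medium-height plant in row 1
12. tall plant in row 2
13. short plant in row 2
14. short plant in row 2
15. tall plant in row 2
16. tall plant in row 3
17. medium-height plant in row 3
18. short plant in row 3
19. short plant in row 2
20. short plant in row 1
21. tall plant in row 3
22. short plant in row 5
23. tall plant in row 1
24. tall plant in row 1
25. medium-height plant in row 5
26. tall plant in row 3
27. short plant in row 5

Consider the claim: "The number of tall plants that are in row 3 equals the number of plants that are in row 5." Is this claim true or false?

True

There are 4 tall plants in row 3.
There are 4 plants in row 5.
The claim requires 4 = 4, which holds.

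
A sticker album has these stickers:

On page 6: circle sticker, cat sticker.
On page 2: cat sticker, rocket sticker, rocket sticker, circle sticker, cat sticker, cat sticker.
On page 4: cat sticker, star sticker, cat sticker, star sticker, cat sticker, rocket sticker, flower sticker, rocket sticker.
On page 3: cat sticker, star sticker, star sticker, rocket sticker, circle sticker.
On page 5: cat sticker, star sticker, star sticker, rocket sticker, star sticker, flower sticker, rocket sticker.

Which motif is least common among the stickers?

flower

Counts by motif: cat 9, star 7, rocket 7, circle 3, flower 2.
The minimum is 2, held uniquely by flower.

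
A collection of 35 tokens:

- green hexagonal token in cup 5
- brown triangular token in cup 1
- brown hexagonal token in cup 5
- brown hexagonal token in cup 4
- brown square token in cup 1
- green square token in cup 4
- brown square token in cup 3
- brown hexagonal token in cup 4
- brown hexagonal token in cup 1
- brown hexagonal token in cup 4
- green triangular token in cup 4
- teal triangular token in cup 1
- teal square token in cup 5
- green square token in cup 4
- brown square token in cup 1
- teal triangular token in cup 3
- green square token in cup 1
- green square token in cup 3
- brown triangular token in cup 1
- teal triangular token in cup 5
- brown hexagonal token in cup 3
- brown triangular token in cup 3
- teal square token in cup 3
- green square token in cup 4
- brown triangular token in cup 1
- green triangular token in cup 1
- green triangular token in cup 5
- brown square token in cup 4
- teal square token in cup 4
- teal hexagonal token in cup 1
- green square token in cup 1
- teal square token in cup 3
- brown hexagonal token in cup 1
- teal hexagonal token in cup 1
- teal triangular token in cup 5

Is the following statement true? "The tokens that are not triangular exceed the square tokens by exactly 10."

tokens that are not triangular: 24.
square tokens: 14.
The claim requires 24 − 14 (= 10) to equal 10, which holds.

True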